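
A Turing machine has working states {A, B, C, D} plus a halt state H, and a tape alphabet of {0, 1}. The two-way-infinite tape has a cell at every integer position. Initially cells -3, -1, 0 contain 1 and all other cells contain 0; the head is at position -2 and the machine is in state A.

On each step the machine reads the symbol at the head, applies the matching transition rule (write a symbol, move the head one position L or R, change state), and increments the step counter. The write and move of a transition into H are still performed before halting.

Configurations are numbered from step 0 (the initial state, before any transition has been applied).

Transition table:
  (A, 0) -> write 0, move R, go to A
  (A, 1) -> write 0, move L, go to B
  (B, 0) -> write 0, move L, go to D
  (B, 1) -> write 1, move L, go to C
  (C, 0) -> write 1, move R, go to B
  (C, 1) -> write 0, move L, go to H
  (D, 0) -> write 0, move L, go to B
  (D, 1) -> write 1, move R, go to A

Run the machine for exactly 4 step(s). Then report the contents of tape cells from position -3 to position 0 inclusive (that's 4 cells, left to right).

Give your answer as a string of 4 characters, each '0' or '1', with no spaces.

Step 1: in state A at pos -2, read 0 -> (A,0)->write 0,move R,goto A. Now: state=A, head=-1, tape[-4..1]=010110 (head:    ^)
Step 2: in state A at pos -1, read 1 -> (A,1)->write 0,move L,goto B. Now: state=B, head=-2, tape[-4..1]=010010 (head:   ^)
Step 3: in state B at pos -2, read 0 -> (B,0)->write 0,move L,goto D. Now: state=D, head=-3, tape[-4..1]=010010 (head:  ^)
Step 4: in state D at pos -3, read 1 -> (D,1)->write 1,move R,goto A. Now: state=A, head=-2, tape[-4..1]=010010 (head:   ^)

Answer: 1001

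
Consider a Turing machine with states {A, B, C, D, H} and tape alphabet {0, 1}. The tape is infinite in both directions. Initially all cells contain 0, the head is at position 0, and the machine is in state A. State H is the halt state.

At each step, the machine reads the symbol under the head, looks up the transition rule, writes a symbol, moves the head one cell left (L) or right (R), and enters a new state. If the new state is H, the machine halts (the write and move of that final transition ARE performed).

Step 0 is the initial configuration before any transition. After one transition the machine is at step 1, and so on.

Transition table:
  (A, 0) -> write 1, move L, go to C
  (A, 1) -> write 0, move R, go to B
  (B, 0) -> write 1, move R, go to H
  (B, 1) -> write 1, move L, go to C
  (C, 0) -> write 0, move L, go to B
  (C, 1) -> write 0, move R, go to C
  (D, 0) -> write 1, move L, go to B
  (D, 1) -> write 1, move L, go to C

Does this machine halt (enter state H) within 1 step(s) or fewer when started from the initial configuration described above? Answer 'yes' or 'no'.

Answer: no

Derivation:
Step 1: in state A at pos 0, read 0 -> (A,0)->write 1,move L,goto C. Now: state=C, head=-1, tape[-2..1]=0010 (head:  ^)
After 1 step(s): state = C (not H) -> not halted within 1 -> no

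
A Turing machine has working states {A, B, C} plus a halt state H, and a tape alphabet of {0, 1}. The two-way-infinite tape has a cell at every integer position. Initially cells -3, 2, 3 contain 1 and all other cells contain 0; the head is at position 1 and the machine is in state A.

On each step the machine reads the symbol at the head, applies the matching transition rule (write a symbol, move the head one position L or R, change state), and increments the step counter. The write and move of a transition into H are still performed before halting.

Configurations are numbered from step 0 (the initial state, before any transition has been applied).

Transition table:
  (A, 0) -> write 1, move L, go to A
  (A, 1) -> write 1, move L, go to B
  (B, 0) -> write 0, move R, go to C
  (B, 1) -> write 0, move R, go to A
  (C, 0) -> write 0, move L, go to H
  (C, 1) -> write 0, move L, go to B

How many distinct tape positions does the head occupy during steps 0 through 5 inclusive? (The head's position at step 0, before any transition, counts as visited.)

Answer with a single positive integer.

Step 1: in state A at pos 1, read 0 -> (A,0)->write 1,move L,goto A. Now: state=A, head=0, tape[-4..4]=010001110 (head:     ^)
Step 2: in state A at pos 0, read 0 -> (A,0)->write 1,move L,goto A. Now: state=A, head=-1, tape[-4..4]=010011110 (head:    ^)
Step 3: in state A at pos -1, read 0 -> (A,0)->write 1,move L,goto A. Now: state=A, head=-2, tape[-4..4]=010111110 (head:   ^)
Step 4: in state A at pos -2, read 0 -> (A,0)->write 1,move L,goto A. Now: state=A, head=-3, tape[-4..4]=011111110 (head:  ^)
Step 5: in state A at pos -3, read 1 -> (A,1)->write 1,move L,goto B. Now: state=B, head=-4, tape[-5..4]=0011111110 (head:  ^)
Head positions at steps 0..5: starting at 1, distinct positions visited = {-4, -3, -2, -1, 0, 1} -> 6 position(s)

Answer: 6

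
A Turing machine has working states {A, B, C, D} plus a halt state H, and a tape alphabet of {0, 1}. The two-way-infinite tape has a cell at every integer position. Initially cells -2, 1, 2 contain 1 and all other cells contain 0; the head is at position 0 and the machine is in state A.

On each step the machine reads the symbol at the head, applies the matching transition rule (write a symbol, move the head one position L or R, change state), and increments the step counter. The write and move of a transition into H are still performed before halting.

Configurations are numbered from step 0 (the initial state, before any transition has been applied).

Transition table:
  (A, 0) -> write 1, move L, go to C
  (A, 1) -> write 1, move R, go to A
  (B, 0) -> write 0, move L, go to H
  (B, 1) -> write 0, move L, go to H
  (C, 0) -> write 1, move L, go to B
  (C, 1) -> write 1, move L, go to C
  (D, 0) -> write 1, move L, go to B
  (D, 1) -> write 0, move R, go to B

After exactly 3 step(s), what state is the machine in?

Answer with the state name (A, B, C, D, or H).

Step 1: in state A at pos 0, read 0 -> (A,0)->write 1,move L,goto C. Now: state=C, head=-1, tape[-3..3]=0101110 (head:   ^)
Step 2: in state C at pos -1, read 0 -> (C,0)->write 1,move L,goto B. Now: state=B, head=-2, tape[-3..3]=0111110 (head:  ^)
Step 3: in state B at pos -2, read 1 -> (B,1)->write 0,move L,goto H. Now: state=H, head=-3, tape[-4..3]=00011110 (head:  ^)

Answer: H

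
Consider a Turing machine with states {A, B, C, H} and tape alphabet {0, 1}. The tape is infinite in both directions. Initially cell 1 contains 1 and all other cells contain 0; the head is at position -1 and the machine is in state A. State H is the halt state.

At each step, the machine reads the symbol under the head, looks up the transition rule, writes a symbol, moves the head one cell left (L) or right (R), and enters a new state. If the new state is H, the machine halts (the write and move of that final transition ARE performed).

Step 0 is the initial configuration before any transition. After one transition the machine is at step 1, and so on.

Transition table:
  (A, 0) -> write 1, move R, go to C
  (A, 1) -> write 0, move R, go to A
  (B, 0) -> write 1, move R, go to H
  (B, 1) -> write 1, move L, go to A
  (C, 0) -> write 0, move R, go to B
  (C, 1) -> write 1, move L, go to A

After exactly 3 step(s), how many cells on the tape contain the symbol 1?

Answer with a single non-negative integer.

Step 1: in state A at pos -1, read 0 -> (A,0)->write 1,move R,goto C. Now: state=C, head=0, tape[-2..2]=01010 (head:   ^)
Step 2: in state C at pos 0, read 0 -> (C,0)->write 0,move R,goto B. Now: state=B, head=1, tape[-2..2]=01010 (head:    ^)
Step 3: in state B at pos 1, read 1 -> (B,1)->write 1,move L,goto A. Now: state=A, head=0, tape[-2..2]=01010 (head:   ^)
Cells containing 1 after step 3: {-1, 1} -> 2 cell(s)

Answer: 2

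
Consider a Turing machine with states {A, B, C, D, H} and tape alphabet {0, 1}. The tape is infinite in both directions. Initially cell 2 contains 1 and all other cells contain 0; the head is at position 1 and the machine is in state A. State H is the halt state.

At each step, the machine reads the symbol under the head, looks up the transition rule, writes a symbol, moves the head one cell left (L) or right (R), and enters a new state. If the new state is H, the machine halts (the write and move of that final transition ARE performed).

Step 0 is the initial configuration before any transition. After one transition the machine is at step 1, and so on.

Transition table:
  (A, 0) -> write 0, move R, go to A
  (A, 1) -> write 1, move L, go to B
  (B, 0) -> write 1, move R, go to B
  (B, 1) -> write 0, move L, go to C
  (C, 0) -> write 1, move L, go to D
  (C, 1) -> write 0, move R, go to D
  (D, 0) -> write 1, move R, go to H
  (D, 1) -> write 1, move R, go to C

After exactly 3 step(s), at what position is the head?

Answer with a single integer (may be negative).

Answer: 2

Derivation:
Step 1: in state A at pos 1, read 0 -> (A,0)->write 0,move R,goto A. Now: state=A, head=2, tape[0..3]=0010 (head:   ^)
Step 2: in state A at pos 2, read 1 -> (A,1)->write 1,move L,goto B. Now: state=B, head=1, tape[0..3]=0010 (head:  ^)
Step 3: in state B at pos 1, read 0 -> (B,0)->write 1,move R,goto B. Now: state=B, head=2, tape[0..3]=0110 (head:   ^)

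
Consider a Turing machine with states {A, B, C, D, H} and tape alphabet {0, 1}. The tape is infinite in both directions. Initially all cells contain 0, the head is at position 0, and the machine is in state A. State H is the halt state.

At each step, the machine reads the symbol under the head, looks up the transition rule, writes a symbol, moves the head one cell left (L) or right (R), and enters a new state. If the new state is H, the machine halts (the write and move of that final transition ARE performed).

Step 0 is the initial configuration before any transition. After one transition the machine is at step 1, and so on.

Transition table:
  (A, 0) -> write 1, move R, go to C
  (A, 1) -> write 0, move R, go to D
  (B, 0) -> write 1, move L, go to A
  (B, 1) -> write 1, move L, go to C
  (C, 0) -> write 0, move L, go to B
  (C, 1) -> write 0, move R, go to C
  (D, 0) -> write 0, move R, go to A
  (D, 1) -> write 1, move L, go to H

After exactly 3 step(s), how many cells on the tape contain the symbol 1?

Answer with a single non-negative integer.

Step 1: in state A at pos 0, read 0 -> (A,0)->write 1,move R,goto C. Now: state=C, head=1, tape[-1..2]=0100 (head:   ^)
Step 2: in state C at pos 1, read 0 -> (C,0)->write 0,move L,goto B. Now: state=B, head=0, tape[-1..2]=0100 (head:  ^)
Step 3: in state B at pos 0, read 1 -> (B,1)->write 1,move L,goto C. Now: state=C, head=-1, tape[-2..2]=00100 (head:  ^)
Cells containing 1 after step 3: {0} -> 1 cell(s)

Answer: 1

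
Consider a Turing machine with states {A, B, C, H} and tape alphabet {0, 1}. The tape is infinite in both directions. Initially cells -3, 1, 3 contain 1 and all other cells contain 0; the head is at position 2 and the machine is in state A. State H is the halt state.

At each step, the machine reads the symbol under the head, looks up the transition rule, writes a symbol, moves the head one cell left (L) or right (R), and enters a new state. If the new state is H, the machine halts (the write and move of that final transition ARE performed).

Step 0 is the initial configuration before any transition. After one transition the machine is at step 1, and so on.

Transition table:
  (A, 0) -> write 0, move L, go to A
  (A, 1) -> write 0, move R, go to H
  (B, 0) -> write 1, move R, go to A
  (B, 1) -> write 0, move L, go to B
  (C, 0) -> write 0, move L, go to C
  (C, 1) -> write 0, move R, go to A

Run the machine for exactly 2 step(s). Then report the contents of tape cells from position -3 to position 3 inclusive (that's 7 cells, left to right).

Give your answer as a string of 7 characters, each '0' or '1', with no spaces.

Step 1: in state A at pos 2, read 0 -> (A,0)->write 0,move L,goto A. Now: state=A, head=1, tape[-4..4]=010001010 (head:      ^)
Step 2: in state A at pos 1, read 1 -> (A,1)->write 0,move R,goto H. Now: state=H, head=2, tape[-4..4]=010000010 (head:       ^)

Answer: 1000001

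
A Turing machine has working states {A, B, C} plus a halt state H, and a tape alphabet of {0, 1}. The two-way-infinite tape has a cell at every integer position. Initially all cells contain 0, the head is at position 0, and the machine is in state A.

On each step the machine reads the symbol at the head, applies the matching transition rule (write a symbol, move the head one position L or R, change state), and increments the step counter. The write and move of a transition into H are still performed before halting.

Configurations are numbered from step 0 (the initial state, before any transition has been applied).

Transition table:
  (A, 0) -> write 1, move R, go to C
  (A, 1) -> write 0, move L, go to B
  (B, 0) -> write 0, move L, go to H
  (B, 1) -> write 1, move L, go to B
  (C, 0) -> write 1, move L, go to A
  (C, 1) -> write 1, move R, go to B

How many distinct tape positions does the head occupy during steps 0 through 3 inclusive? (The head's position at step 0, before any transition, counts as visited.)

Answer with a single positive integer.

Answer: 3

Derivation:
Step 1: in state A at pos 0, read 0 -> (A,0)->write 1,move R,goto C. Now: state=C, head=1, tape[-1..2]=0100 (head:   ^)
Step 2: in state C at pos 1, read 0 -> (C,0)->write 1,move L,goto A. Now: state=A, head=0, tape[-1..2]=0110 (head:  ^)
Step 3: in state A at pos 0, read 1 -> (A,1)->write 0,move L,goto B. Now: state=B, head=-1, tape[-2..2]=00010 (head:  ^)
Head positions at steps 0..3: starting at 0, distinct positions visited = {-1, 0, 1} -> 3 position(s)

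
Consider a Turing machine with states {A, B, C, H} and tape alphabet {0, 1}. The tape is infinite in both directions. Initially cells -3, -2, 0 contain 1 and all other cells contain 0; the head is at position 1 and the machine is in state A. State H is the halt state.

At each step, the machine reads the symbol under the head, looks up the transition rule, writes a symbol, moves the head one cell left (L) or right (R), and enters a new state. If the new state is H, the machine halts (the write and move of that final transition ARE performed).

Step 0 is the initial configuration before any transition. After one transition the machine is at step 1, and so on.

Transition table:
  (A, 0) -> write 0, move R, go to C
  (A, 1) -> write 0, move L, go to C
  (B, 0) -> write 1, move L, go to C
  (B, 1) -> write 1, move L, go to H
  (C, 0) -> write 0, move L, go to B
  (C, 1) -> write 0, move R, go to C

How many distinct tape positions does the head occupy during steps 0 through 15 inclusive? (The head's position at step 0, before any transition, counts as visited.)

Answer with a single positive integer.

Answer: 7

Derivation:
Step 1: in state A at pos 1, read 0 -> (A,0)->write 0,move R,goto C. Now: state=C, head=2, tape[-4..3]=01101000 (head:       ^)
Step 2: in state C at pos 2, read 0 -> (C,0)->write 0,move L,goto B. Now: state=B, head=1, tape[-4..3]=01101000 (head:      ^)
Step 3: in state B at pos 1, read 0 -> (B,0)->write 1,move L,goto C. Now: state=C, head=0, tape[-4..3]=01101100 (head:     ^)
Step 4: in state C at pos 0, read 1 -> (C,1)->write 0,move R,goto C. Now: state=C, head=1, tape[-4..3]=01100100 (head:      ^)
Step 5: in state C at pos 1, read 1 -> (C,1)->write 0,move R,goto C. Now: state=C, head=2, tape[-4..3]=01100000 (head:       ^)
Step 6: in state C at pos 2, read 0 -> (C,0)->write 0,move L,goto B. Now: state=B, head=1, tape[-4..3]=01100000 (head:      ^)
Step 7: in state B at pos 1, read 0 -> (B,0)->write 1,move L,goto C. Now: state=C, head=0, tape[-4..3]=01100100 (head:     ^)
Step 8: in state C at pos 0, read 0 -> (C,0)->write 0,move L,goto B. Now: state=B, head=-1, tape[-4..3]=01100100 (head:    ^)
Step 9: in state B at pos -1, read 0 -> (B,0)->write 1,move L,goto C. Now: state=C, head=-2, tape[-4..3]=01110100 (head:   ^)
Step 10: in state C at pos -2, read 1 -> (C,1)->write 0,move R,goto C. Now: state=C, head=-1, tape[-4..3]=01010100 (head:    ^)
Step 11: in state C at pos -1, read 1 -> (C,1)->write 0,move R,goto C. Now: state=C, head=0, tape[-4..3]=01000100 (head:     ^)
Step 12: in state C at pos 0, read 0 -> (C,0)->write 0,move L,goto B. Now: state=B, head=-1, tape[-4..3]=01000100 (head:    ^)
Step 13: in state B at pos -1, read 0 -> (B,0)->write 1,move L,goto C. Now: state=C, head=-2, tape[-4..3]=01010100 (head:   ^)
Step 14: in state C at pos -2, read 0 -> (C,0)->write 0,move L,goto B. Now: state=B, head=-3, tape[-4..3]=01010100 (head:  ^)
Step 15: in state B at pos -3, read 1 -> (B,1)->write 1,move L,goto H. Now: state=H, head=-4, tape[-5..3]=001010100 (head:  ^)
Head positions at steps 0..15: starting at 1, distinct positions visited = {-4, -3, -2, -1, 0, 1, 2} -> 7 position(s)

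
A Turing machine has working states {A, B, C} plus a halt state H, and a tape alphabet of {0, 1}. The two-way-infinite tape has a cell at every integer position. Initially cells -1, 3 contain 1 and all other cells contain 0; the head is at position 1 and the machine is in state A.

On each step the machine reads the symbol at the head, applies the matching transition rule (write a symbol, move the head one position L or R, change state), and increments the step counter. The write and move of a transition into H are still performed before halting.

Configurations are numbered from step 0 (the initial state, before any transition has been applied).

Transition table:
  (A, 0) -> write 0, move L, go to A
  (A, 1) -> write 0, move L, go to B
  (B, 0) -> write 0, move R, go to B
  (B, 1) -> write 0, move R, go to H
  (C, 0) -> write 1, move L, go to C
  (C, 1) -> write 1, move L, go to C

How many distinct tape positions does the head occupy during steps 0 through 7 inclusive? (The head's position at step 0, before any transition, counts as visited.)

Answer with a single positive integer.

Answer: 5

Derivation:
Step 1: in state A at pos 1, read 0 -> (A,0)->write 0,move L,goto A. Now: state=A, head=0, tape[-2..4]=0100010 (head:   ^)
Step 2: in state A at pos 0, read 0 -> (A,0)->write 0,move L,goto A. Now: state=A, head=-1, tape[-2..4]=0100010 (head:  ^)
Step 3: in state A at pos -1, read 1 -> (A,1)->write 0,move L,goto B. Now: state=B, head=-2, tape[-3..4]=00000010 (head:  ^)
Step 4: in state B at pos -2, read 0 -> (B,0)->write 0,move R,goto B. Now: state=B, head=-1, tape[-3..4]=00000010 (head:   ^)
Step 5: in state B at pos -1, read 0 -> (B,0)->write 0,move R,goto B. Now: state=B, head=0, tape[-3..4]=00000010 (head:    ^)
Step 6: in state B at pos 0, read 0 -> (B,0)->write 0,move R,goto B. Now: state=B, head=1, tape[-3..4]=00000010 (head:     ^)
Step 7: in state B at pos 1, read 0 -> (B,0)->write 0,move R,goto B. Now: state=B, head=2, tape[-3..4]=00000010 (head:      ^)
Head positions at steps 0..7: starting at 1, distinct positions visited = {-2, -1, 0, 1, 2} -> 5 position(s)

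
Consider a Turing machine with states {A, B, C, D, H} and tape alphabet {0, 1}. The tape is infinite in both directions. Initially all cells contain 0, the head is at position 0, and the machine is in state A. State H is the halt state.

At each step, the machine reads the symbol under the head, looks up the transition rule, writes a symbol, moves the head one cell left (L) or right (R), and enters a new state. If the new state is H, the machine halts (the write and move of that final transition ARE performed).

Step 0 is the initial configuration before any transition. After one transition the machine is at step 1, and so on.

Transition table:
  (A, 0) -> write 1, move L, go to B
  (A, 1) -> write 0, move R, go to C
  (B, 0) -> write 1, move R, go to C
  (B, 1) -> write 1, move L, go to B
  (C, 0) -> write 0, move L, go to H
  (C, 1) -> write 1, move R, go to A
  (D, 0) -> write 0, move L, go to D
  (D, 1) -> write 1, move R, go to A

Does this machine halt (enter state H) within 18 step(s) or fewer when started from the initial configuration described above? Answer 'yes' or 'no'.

Answer: yes

Derivation:
Step 1: in state A at pos 0, read 0 -> (A,0)->write 1,move L,goto B. Now: state=B, head=-1, tape[-2..1]=0010 (head:  ^)
Step 2: in state B at pos -1, read 0 -> (B,0)->write 1,move R,goto C. Now: state=C, head=0, tape[-2..1]=0110 (head:   ^)
Step 3: in state C at pos 0, read 1 -> (C,1)->write 1,move R,goto A. Now: state=A, head=1, tape[-2..2]=01100 (head:    ^)
Step 4: in state A at pos 1, read 0 -> (A,0)->write 1,move L,goto B. Now: state=B, head=0, tape[-2..2]=01110 (head:   ^)
Step 5: in state B at pos 0, read 1 -> (B,1)->write 1,move L,goto B. Now: state=B, head=-1, tape[-2..2]=01110 (head:  ^)
Step 6: in state B at pos -1, read 1 -> (B,1)->write 1,move L,goto B. Now: state=B, head=-2, tape[-3..2]=001110 (head:  ^)
Step 7: in state B at pos -2, read 0 -> (B,0)->write 1,move R,goto C. Now: state=C, head=-1, tape[-3..2]=011110 (head:   ^)
Step 8: in state C at pos -1, read 1 -> (C,1)->write 1,move R,goto A. Now: state=A, head=0, tape[-3..2]=011110 (head:    ^)
Step 9: in state A at pos 0, read 1 -> (A,1)->write 0,move R,goto C. Now: state=C, head=1, tape[-3..2]=011010 (head:     ^)
Step 10: in state C at pos 1, read 1 -> (C,1)->write 1,move R,goto A. Now: state=A, head=2, tape[-3..3]=0110100 (head:      ^)
Step 11: in state A at pos 2, read 0 -> (A,0)->write 1,move L,goto B. Now: state=B, head=1, tape[-3..3]=0110110 (head:     ^)
Step 12: in state B at pos 1, read 1 -> (B,1)->write 1,move L,goto B. Now: state=B, head=0, tape[-3..3]=0110110 (head:    ^)
Step 13: in state B at pos 0, read 0 -> (B,0)->write 1,move R,goto C. Now: state=C, head=1, tape[-3..3]=0111110 (head:     ^)
Step 14: in state C at pos 1, read 1 -> (C,1)->write 1,move R,goto A. Now: state=A, head=2, tape[-3..3]=0111110 (head:      ^)
Step 15: in state A at pos 2, read 1 -> (A,1)->write 0,move R,goto C. Now: state=C, head=3, tape[-3..4]=01111000 (head:       ^)
Step 16: in state C at pos 3, read 0 -> (C,0)->write 0,move L,goto H. Now: state=H, head=2, tape[-3..4]=01111000 (head:      ^)
State H reached at step 16; 16 <= 18 -> yes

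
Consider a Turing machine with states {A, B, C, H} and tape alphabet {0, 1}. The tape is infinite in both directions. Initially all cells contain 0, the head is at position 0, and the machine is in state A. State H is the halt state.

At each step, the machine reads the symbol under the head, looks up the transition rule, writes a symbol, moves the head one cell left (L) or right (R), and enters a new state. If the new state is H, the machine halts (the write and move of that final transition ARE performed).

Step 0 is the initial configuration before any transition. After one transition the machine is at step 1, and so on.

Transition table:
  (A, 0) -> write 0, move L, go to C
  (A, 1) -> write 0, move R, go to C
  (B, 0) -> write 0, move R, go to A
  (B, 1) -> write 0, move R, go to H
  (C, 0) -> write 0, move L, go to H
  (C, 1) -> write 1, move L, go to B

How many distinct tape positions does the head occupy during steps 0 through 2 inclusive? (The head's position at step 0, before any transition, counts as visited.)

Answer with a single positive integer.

Answer: 3

Derivation:
Step 1: in state A at pos 0, read 0 -> (A,0)->write 0,move L,goto C. Now: state=C, head=-1, tape[-2..1]=0000 (head:  ^)
Step 2: in state C at pos -1, read 0 -> (C,0)->write 0,move L,goto H. Now: state=H, head=-2, tape[-3..1]=00000 (head:  ^)
Head positions at steps 0..2: starting at 0, distinct positions visited = {-2, -1, 0} -> 3 position(s)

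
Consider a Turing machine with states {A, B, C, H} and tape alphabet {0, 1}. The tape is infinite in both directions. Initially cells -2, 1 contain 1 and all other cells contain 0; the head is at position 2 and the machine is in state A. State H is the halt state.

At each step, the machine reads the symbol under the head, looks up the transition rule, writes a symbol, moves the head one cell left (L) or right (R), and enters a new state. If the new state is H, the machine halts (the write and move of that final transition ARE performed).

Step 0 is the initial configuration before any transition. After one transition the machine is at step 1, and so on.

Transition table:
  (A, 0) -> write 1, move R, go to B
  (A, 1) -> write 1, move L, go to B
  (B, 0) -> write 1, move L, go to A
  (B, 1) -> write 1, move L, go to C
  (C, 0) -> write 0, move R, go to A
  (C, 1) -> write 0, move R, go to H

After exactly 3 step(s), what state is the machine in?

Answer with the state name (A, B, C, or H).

Step 1: in state A at pos 2, read 0 -> (A,0)->write 1,move R,goto B. Now: state=B, head=3, tape[-3..4]=01001100 (head:       ^)
Step 2: in state B at pos 3, read 0 -> (B,0)->write 1,move L,goto A. Now: state=A, head=2, tape[-3..4]=01001110 (head:      ^)
Step 3: in state A at pos 2, read 1 -> (A,1)->write 1,move L,goto B. Now: state=B, head=1, tape[-3..4]=01001110 (head:     ^)

Answer: B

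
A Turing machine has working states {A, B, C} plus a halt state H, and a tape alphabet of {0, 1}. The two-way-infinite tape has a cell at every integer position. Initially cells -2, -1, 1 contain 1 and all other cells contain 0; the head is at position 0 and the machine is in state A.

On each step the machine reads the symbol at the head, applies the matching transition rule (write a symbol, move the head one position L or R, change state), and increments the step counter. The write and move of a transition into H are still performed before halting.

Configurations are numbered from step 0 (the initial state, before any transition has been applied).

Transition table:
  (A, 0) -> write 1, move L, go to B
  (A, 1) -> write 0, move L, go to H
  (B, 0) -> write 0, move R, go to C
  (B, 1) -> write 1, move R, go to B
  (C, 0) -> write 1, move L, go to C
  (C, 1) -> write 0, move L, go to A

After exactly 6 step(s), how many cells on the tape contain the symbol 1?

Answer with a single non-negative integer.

Step 1: in state A at pos 0, read 0 -> (A,0)->write 1,move L,goto B. Now: state=B, head=-1, tape[-3..2]=011110 (head:   ^)
Step 2: in state B at pos -1, read 1 -> (B,1)->write 1,move R,goto B. Now: state=B, head=0, tape[-3..2]=011110 (head:    ^)
Step 3: in state B at pos 0, read 1 -> (B,1)->write 1,move R,goto B. Now: state=B, head=1, tape[-3..2]=011110 (head:     ^)
Step 4: in state B at pos 1, read 1 -> (B,1)->write 1,move R,goto B. Now: state=B, head=2, tape[-3..3]=0111100 (head:      ^)
Step 5: in state B at pos 2, read 0 -> (B,0)->write 0,move R,goto C. Now: state=C, head=3, tape[-3..4]=01111000 (head:       ^)
Step 6: in state C at pos 3, read 0 -> (C,0)->write 1,move L,goto C. Now: state=C, head=2, tape[-3..4]=01111010 (head:      ^)
Cells containing 1 after step 6: {-2, -1, 0, 1, 3} -> 5 cell(s)

Answer: 5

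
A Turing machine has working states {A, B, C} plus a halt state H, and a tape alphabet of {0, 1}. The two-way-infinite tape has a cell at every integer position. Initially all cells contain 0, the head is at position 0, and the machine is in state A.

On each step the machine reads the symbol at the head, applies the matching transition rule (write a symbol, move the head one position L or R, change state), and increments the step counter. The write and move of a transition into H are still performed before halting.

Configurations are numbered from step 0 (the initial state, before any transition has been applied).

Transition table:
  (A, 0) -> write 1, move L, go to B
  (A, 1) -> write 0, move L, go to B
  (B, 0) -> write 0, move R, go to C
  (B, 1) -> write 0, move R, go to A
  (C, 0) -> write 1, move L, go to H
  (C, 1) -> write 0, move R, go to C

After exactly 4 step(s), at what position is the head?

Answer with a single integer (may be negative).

Step 1: in state A at pos 0, read 0 -> (A,0)->write 1,move L,goto B. Now: state=B, head=-1, tape[-2..1]=0010 (head:  ^)
Step 2: in state B at pos -1, read 0 -> (B,0)->write 0,move R,goto C. Now: state=C, head=0, tape[-2..1]=0010 (head:   ^)
Step 3: in state C at pos 0, read 1 -> (C,1)->write 0,move R,goto C. Now: state=C, head=1, tape[-2..2]=00000 (head:    ^)
Step 4: in state C at pos 1, read 0 -> (C,0)->write 1,move L,goto H. Now: state=H, head=0, tape[-2..2]=00010 (head:   ^)

Answer: 0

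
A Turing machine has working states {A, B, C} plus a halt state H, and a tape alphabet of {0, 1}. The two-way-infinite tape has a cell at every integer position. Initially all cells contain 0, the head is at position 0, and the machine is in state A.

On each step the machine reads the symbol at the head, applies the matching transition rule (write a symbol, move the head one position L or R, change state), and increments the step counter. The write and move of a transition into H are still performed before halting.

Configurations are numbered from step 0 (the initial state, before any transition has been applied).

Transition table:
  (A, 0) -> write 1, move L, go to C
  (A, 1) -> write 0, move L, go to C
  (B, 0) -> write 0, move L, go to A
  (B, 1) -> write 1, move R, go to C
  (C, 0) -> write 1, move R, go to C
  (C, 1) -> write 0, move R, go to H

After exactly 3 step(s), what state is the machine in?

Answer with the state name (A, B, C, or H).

Step 1: in state A at pos 0, read 0 -> (A,0)->write 1,move L,goto C. Now: state=C, head=-1, tape[-2..1]=0010 (head:  ^)
Step 2: in state C at pos -1, read 0 -> (C,0)->write 1,move R,goto C. Now: state=C, head=0, tape[-2..1]=0110 (head:   ^)
Step 3: in state C at pos 0, read 1 -> (C,1)->write 0,move R,goto H. Now: state=H, head=1, tape[-2..2]=01000 (head:    ^)

Answer: H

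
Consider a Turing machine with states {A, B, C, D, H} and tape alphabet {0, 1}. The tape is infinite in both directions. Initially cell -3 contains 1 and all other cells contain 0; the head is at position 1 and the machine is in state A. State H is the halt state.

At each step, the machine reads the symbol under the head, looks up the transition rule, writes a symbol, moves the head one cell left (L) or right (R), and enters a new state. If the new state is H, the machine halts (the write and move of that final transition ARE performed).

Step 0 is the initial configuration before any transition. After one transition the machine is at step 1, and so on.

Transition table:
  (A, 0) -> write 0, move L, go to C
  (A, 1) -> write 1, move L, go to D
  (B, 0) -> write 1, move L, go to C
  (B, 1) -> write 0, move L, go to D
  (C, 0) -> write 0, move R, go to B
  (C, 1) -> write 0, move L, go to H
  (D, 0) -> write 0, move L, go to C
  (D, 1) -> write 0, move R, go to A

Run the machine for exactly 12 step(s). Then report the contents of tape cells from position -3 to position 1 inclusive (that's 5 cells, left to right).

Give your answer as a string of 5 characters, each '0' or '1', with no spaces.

Answer: 10000

Derivation:
Step 1: in state A at pos 1, read 0 -> (A,0)->write 0,move L,goto C. Now: state=C, head=0, tape[-4..2]=0100000 (head:     ^)
Step 2: in state C at pos 0, read 0 -> (C,0)->write 0,move R,goto B. Now: state=B, head=1, tape[-4..2]=0100000 (head:      ^)
Step 3: in state B at pos 1, read 0 -> (B,0)->write 1,move L,goto C. Now: state=C, head=0, tape[-4..2]=0100010 (head:     ^)
Step 4: in state C at pos 0, read 0 -> (C,0)->write 0,move R,goto B. Now: state=B, head=1, tape[-4..2]=0100010 (head:      ^)
Step 5: in state B at pos 1, read 1 -> (B,1)->write 0,move L,goto D. Now: state=D, head=0, tape[-4..2]=0100000 (head:     ^)
Step 6: in state D at pos 0, read 0 -> (D,0)->write 0,move L,goto C. Now: state=C, head=-1, tape[-4..2]=0100000 (head:    ^)
Step 7: in state C at pos -1, read 0 -> (C,0)->write 0,move R,goto B. Now: state=B, head=0, tape[-4..2]=0100000 (head:     ^)
Step 8: in state B at pos 0, read 0 -> (B,0)->write 1,move L,goto C. Now: state=C, head=-1, tape[-4..2]=0100100 (head:    ^)
Step 9: in state C at pos -1, read 0 -> (C,0)->write 0,move R,goto B. Now: state=B, head=0, tape[-4..2]=0100100 (head:     ^)
Step 10: in state B at pos 0, read 1 -> (B,1)->write 0,move L,goto D. Now: state=D, head=-1, tape[-4..2]=0100000 (head:    ^)
Step 11: in state D at pos -1, read 0 -> (D,0)->write 0,move L,goto C. Now: state=C, head=-2, tape[-4..2]=0100000 (head:   ^)
Step 12: in state C at pos -2, read 0 -> (C,0)->write 0,move R,goto B. Now: state=B, head=-1, tape[-4..2]=0100000 (head:    ^)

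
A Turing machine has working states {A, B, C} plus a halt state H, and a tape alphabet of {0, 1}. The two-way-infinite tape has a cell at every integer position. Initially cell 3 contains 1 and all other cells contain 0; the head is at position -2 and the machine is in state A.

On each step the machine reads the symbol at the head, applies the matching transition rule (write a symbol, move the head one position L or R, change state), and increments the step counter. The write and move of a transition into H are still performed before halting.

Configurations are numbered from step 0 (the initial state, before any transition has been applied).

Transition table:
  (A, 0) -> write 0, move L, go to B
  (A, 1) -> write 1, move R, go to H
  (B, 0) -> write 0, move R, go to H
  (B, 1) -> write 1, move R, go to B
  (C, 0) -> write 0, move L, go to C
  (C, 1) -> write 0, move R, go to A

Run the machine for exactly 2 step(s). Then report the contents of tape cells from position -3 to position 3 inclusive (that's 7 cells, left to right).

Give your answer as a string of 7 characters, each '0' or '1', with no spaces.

Answer: 0000001

Derivation:
Step 1: in state A at pos -2, read 0 -> (A,0)->write 0,move L,goto B. Now: state=B, head=-3, tape[-4..4]=000000010 (head:  ^)
Step 2: in state B at pos -3, read 0 -> (B,0)->write 0,move R,goto H. Now: state=H, head=-2, tape[-4..4]=000000010 (head:   ^)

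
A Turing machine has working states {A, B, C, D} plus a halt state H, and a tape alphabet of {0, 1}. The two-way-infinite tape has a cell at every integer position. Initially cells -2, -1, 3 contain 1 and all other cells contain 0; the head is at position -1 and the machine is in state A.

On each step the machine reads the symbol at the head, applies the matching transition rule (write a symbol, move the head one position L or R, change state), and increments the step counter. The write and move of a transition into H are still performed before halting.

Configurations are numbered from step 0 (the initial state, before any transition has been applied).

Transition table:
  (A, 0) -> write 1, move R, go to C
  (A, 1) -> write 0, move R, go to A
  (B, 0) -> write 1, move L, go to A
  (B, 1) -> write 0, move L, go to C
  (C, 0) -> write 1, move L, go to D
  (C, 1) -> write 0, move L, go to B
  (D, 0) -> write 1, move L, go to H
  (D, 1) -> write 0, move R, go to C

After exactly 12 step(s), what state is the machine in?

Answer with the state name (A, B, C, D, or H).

Step 1: in state A at pos -1, read 1 -> (A,1)->write 0,move R,goto A. Now: state=A, head=0, tape[-3..4]=01000010 (head:    ^)
Step 2: in state A at pos 0, read 0 -> (A,0)->write 1,move R,goto C. Now: state=C, head=1, tape[-3..4]=01010010 (head:     ^)
Step 3: in state C at pos 1, read 0 -> (C,0)->write 1,move L,goto D. Now: state=D, head=0, tape[-3..4]=01011010 (head:    ^)
Step 4: in state D at pos 0, read 1 -> (D,1)->write 0,move R,goto C. Now: state=C, head=1, tape[-3..4]=01001010 (head:     ^)
Step 5: in state C at pos 1, read 1 -> (C,1)->write 0,move L,goto B. Now: state=B, head=0, tape[-3..4]=01000010 (head:    ^)
Step 6: in state B at pos 0, read 0 -> (B,0)->write 1,move L,goto A. Now: state=A, head=-1, tape[-3..4]=01010010 (head:   ^)
Step 7: in state A at pos -1, read 0 -> (A,0)->write 1,move R,goto C. Now: state=C, head=0, tape[-3..4]=01110010 (head:    ^)
Step 8: in state C at pos 0, read 1 -> (C,1)->write 0,move L,goto B. Now: state=B, head=-1, tape[-3..4]=01100010 (head:   ^)
Step 9: in state B at pos -1, read 1 -> (B,1)->write 0,move L,goto C. Now: state=C, head=-2, tape[-3..4]=01000010 (head:  ^)
Step 10: in state C at pos -2, read 1 -> (C,1)->write 0,move L,goto B. Now: state=B, head=-3, tape[-4..4]=000000010 (head:  ^)
Step 11: in state B at pos -3, read 0 -> (B,0)->write 1,move L,goto A. Now: state=A, head=-4, tape[-5..4]=0010000010 (head:  ^)
Step 12: in state A at pos -4, read 0 -> (A,0)->write 1,move R,goto C. Now: state=C, head=-3, tape[-5..4]=0110000010 (head:   ^)

Answer: C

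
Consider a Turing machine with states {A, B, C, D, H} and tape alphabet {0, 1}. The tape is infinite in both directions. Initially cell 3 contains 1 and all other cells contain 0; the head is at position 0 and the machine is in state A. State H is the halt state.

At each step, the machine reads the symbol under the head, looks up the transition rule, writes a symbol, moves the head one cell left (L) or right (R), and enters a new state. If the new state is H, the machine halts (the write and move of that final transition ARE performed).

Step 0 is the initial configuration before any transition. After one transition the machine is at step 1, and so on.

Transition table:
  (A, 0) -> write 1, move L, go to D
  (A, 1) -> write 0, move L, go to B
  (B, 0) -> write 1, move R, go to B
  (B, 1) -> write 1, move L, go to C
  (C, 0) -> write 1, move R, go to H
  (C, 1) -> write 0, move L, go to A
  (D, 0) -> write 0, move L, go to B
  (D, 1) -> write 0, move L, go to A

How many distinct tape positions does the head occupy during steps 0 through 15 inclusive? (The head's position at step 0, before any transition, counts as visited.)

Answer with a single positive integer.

Answer: 5

Derivation:
Step 1: in state A at pos 0, read 0 -> (A,0)->write 1,move L,goto D. Now: state=D, head=-1, tape[-2..4]=0010010 (head:  ^)
Step 2: in state D at pos -1, read 0 -> (D,0)->write 0,move L,goto B. Now: state=B, head=-2, tape[-3..4]=00010010 (head:  ^)
Step 3: in state B at pos -2, read 0 -> (B,0)->write 1,move R,goto B. Now: state=B, head=-1, tape[-3..4]=01010010 (head:   ^)
Step 4: in state B at pos -1, read 0 -> (B,0)->write 1,move R,goto B. Now: state=B, head=0, tape[-3..4]=01110010 (head:    ^)
Step 5: in state B at pos 0, read 1 -> (B,1)->write 1,move L,goto C. Now: state=C, head=-1, tape[-3..4]=01110010 (head:   ^)
Step 6: in state C at pos -1, read 1 -> (C,1)->write 0,move L,goto A. Now: state=A, head=-2, tape[-3..4]=01010010 (head:  ^)
Step 7: in state A at pos -2, read 1 -> (A,1)->write 0,move L,goto B. Now: state=B, head=-3, tape[-4..4]=000010010 (head:  ^)
Step 8: in state B at pos -3, read 0 -> (B,0)->write 1,move R,goto B. Now: state=B, head=-2, tape[-4..4]=010010010 (head:   ^)
Step 9: in state B at pos -2, read 0 -> (B,0)->write 1,move R,goto B. Now: state=B, head=-1, tape[-4..4]=011010010 (head:    ^)
Step 10: in state B at pos -1, read 0 -> (B,0)->write 1,move R,goto B. Now: state=B, head=0, tape[-4..4]=011110010 (head:     ^)
Step 11: in state B at pos 0, read 1 -> (B,1)->write 1,move L,goto C. Now: state=C, head=-1, tape[-4..4]=011110010 (head:    ^)
Step 12: in state C at pos -1, read 1 -> (C,1)->write 0,move L,goto A. Now: state=A, head=-2, tape[-4..4]=011010010 (head:   ^)
Step 13: in state A at pos -2, read 1 -> (A,1)->write 0,move L,goto B. Now: state=B, head=-3, tape[-4..4]=010010010 (head:  ^)
Step 14: in state B at pos -3, read 1 -> (B,1)->write 1,move L,goto C. Now: state=C, head=-4, tape[-5..4]=0010010010 (head:  ^)
Step 15: in state C at pos -4, read 0 -> (C,0)->write 1,move R,goto H. Now: state=H, head=-3, tape[-5..4]=0110010010 (head:   ^)
Head positions at steps 0..15: starting at 0, distinct positions visited = {-4, -3, -2, -1, 0} -> 5 position(s)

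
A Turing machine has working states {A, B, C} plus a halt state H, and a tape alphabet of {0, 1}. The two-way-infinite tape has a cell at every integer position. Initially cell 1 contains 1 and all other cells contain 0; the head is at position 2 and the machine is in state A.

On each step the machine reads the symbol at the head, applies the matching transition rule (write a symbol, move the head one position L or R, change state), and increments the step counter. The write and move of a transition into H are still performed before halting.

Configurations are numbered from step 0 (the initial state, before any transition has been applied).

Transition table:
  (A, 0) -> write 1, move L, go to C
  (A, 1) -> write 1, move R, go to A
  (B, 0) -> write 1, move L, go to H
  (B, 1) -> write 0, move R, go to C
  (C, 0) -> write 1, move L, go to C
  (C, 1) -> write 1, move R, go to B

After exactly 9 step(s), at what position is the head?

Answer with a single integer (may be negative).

Answer: 3

Derivation:
Step 1: in state A at pos 2, read 0 -> (A,0)->write 1,move L,goto C. Now: state=C, head=1, tape[0..3]=0110 (head:  ^)
Step 2: in state C at pos 1, read 1 -> (C,1)->write 1,move R,goto B. Now: state=B, head=2, tape[0..3]=0110 (head:   ^)
Step 3: in state B at pos 2, read 1 -> (B,1)->write 0,move R,goto C. Now: state=C, head=3, tape[0..4]=01000 (head:    ^)
Step 4: in state C at pos 3, read 0 -> (C,0)->write 1,move L,goto C. Now: state=C, head=2, tape[0..4]=01010 (head:   ^)
Step 5: in state C at pos 2, read 0 -> (C,0)->write 1,move L,goto C. Now: state=C, head=1, tape[0..4]=01110 (head:  ^)
Step 6: in state C at pos 1, read 1 -> (C,1)->write 1,move R,goto B. Now: state=B, head=2, tape[0..4]=01110 (head:   ^)
Step 7: in state B at pos 2, read 1 -> (B,1)->write 0,move R,goto C. Now: state=C, head=3, tape[0..4]=01010 (head:    ^)
Step 8: in state C at pos 3, read 1 -> (C,1)->write 1,move R,goto B. Now: state=B, head=4, tape[0..5]=010100 (head:     ^)
Step 9: in state B at pos 4, read 0 -> (B,0)->write 1,move L,goto H. Now: state=H, head=3, tape[0..5]=010110 (head:    ^)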